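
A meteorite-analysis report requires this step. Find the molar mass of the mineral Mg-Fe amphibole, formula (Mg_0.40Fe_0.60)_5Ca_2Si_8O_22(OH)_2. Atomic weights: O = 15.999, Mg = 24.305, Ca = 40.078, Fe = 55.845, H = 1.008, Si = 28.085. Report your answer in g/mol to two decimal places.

M = 2(24.305) + 3(55.845) + 2(40.078) + 8(28.085) + 24(15.999) + 2(1.008)

906.97 g/mol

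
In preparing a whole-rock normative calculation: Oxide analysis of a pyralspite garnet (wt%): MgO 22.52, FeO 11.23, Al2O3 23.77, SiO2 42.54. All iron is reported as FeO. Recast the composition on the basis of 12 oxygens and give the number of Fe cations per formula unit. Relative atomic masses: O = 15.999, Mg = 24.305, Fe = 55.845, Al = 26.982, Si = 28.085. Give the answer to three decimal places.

MgO (M=40.304): mol = 0.55875; Mg = 0.55875, O = 0.55875.
FeO (M=71.844): mol = 0.15631; Fe = 0.15631, O = 0.15631.
Al2O3 (M=101.961): mol = 0.23313; Al = 0.46626, O = 0.69939.
SiO2 (M=60.083): mol = 0.70802; Si = 0.70802, O = 1.41604.
ΣO = 2.83049; factor = 12/ΣO = 4.23955.
Fe apfu = 0.15631 × 4.23955 = 0.663.

0.663 Fe apfu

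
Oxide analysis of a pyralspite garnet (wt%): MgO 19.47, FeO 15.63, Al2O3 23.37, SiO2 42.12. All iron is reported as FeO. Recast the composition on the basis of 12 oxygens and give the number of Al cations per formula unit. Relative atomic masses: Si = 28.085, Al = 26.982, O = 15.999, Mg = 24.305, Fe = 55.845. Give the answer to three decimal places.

19.47 wt% MgO ÷ 40.304 g/mol = 0.48308 mol, giving 0.48308 Mg and 0.48308 O.
15.63 wt% FeO ÷ 71.844 g/mol = 0.21755 mol, giving 0.21755 Fe and 0.21755 O.
23.37 wt% Al2O3 ÷ 101.961 g/mol = 0.22921 mol, giving 0.45842 Al and 0.68763 O.
42.12 wt% SiO2 ÷ 60.083 g/mol = 0.70103 mol, giving 0.70103 Si and 1.40206 O.
Oxygen sums to 2.79032; scaling by 12/2.79032 = 4.30058 puts the formula on 12 O.
Al: 0.45842 × 4.30058 = 1.971 atoms per formula unit.

1.971 Al apfu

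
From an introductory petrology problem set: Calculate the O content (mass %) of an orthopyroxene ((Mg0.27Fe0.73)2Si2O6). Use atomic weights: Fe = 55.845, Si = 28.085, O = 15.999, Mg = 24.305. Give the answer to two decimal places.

38.89 mass %

Molar mass of (Mg0.27Fe0.73)2Si2O6: 0.54·24.305 + 1.46·55.845 + 2·28.085 + 6·15.999 = 246.822 g/mol.
Mass of O per formula unit: 6 × 15.999 = 95.994 g.
Weight fraction O = 95.994 / 246.822 = 0.3889.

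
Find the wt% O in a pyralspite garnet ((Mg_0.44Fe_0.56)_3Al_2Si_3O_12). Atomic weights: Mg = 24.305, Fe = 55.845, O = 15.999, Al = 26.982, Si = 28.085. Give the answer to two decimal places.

42.09 mass %

M((Mg_0.44Fe_0.56)_3Al_2Si_3O_12) = 456.109 g/mol.
O contributes 12 × 15.999 = 191.988 g per mole.
191.988/456.109 = 0.4209 → 42.09%.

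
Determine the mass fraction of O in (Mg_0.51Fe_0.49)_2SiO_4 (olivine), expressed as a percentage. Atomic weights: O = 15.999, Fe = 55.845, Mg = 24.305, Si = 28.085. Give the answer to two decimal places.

37.29 weight percent

Molar mass of (Mg_0.51Fe_0.49)_2SiO_4: 1.02·24.305 + 0.98·55.845 + 1·28.085 + 4·15.999 = 171.600 g/mol.
Mass of O per formula unit: 4 × 15.999 = 63.996 g.
Weight fraction O = 63.996 / 171.600 = 0.3729.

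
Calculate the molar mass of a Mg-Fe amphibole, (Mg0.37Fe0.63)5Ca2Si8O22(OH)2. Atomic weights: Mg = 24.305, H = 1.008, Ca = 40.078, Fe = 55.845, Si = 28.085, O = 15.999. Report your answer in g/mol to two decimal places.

911.70 g/mol

M = 1.85(24.305) + 3.15(55.845) + 2(40.078) + 8(28.085) + 24(15.999) + 2(1.008)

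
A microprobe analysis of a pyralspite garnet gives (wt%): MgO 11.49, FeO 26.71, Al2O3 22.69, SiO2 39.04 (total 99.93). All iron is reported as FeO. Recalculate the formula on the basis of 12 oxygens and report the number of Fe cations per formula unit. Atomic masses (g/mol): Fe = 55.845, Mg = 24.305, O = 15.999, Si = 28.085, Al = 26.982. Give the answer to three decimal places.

1.700 Fe apfu

MgO: 11.49/40.304 = 0.28508 mol → 0.28508 mol Mg, 0.28508 mol O.
FeO: 26.71/71.844 = 0.37178 mol → 0.37178 mol Fe, 0.37178 mol O.
Al2O3: 22.69/101.961 = 0.22254 mol → 0.44508 mol Al, 0.66762 mol O.
SiO2: 39.04/60.083 = 0.64977 mol → 0.64977 mol Si, 1.29954 mol O.
Total oxygen = 2.62402 mol. Normalization factor = 12/2.62402 = 4.57314.
Fe per 12 O = 0.37178 × 4.57314 = 1.700.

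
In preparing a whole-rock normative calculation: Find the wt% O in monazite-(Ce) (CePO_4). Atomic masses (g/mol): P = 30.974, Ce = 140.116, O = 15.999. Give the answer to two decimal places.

Molar mass of CePO_4: 1*140.116 + 1*30.974 + 4*15.999 = 235.086 g/mol.
Mass of O per formula unit: 4 × 15.999 = 63.996 g.
Weight fraction O = 63.996 / 235.086 = 0.2722.

27.22 wt%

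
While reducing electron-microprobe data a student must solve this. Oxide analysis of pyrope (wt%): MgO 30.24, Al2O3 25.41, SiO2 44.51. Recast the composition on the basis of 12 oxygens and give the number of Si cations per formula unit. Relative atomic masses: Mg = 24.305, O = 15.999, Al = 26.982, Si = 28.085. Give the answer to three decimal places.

MgO: 30.24/40.304 = 0.75030 mol → 0.75030 mol Mg, 0.75030 mol O.
Al2O3: 25.41/101.961 = 0.24921 mol → 0.49842 mol Al, 0.74763 mol O.
SiO2: 44.51/60.083 = 0.74081 mol → 0.74081 mol Si, 1.48162 mol O.
Total oxygen = 2.97955 mol. Normalization factor = 12/2.97955 = 4.02745.
Si per 12 O = 0.74081 × 4.02745 = 2.984.

2.984 Si apfu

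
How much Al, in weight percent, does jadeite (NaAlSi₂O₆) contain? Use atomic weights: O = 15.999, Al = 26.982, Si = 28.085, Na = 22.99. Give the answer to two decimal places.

Formula mass = 1×22.99 + 1×26.982 + 2×28.085 + 6×15.999 = 202.136 g/mol, of which 26.982 g is Al.
So Al makes up 26.982/202.136 = 0.1335 of the mass, i.e. 13.35%.

13.35 weight percent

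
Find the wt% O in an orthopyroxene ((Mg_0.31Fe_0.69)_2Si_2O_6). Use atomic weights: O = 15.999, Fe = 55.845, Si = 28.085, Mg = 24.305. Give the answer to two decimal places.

Molar mass of (Mg_0.31Fe_0.69)_2Si_2O_6: 0.62*24.305 + 1.38*55.845 + 2*28.085 + 6*15.999 = 244.299 g/mol.
Mass of O per formula unit: 6 × 15.999 = 95.994 g.
Weight fraction O = 95.994 / 244.299 = 0.3929.

39.29 wt%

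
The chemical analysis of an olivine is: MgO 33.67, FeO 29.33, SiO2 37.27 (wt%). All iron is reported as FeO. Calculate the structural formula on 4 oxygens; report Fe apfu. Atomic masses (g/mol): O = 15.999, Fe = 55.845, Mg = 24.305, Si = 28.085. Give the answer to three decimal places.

MgO: 33.67/40.304 = 0.83540 mol → 0.83540 mol Mg, 0.83540 mol O.
FeO: 29.33/71.844 = 0.40825 mol → 0.40825 mol Fe, 0.40825 mol O.
SiO2: 37.27/60.083 = 0.62031 mol → 0.62031 mol Si, 1.24062 mol O.
Total oxygen = 2.48427 mol. Normalization factor = 4/2.48427 = 1.61013.
Fe per 4 O = 0.40825 × 1.61013 = 0.657.

0.657 Fe apfu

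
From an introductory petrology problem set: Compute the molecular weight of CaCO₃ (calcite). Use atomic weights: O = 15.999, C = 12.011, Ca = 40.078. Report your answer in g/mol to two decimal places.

100.09 g/mol

The formula mass is the sum 1·40.078 + 1·12.011 + 3·15.999.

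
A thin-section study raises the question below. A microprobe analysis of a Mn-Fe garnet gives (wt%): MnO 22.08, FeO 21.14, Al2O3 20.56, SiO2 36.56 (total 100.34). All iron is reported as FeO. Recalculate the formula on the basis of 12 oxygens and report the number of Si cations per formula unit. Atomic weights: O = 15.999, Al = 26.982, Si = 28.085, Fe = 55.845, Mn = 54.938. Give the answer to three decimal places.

3.008 Si apfu

22.08 wt% MnO ÷ 70.937 g/mol = 0.31126 mol, giving 0.31126 Mn and 0.31126 O.
21.14 wt% FeO ÷ 71.844 g/mol = 0.29425 mol, giving 0.29425 Fe and 0.29425 O.
20.56 wt% Al2O3 ÷ 101.961 g/mol = 0.20165 mol, giving 0.40330 Al and 0.60495 O.
36.56 wt% SiO2 ÷ 60.083 g/mol = 0.60849 mol, giving 0.60849 Si and 1.21698 O.
Oxygen sums to 2.42744; scaling by 12/2.42744 = 4.94348 puts the formula on 12 O.
Si: 0.60849 × 4.94348 = 3.008 atoms per formula unit.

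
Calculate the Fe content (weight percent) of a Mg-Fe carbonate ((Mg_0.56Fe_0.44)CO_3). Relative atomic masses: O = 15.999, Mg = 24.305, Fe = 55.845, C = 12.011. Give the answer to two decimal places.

25.02 weight percent

Formula mass = 0.56*24.305 + 0.44*55.845 + 1*12.011 + 3*15.999 = 98.191 g/mol, of which 24.572 g is Fe.
So Fe makes up 24.572/98.191 = 0.2502 of the mass, i.e. 25.02%.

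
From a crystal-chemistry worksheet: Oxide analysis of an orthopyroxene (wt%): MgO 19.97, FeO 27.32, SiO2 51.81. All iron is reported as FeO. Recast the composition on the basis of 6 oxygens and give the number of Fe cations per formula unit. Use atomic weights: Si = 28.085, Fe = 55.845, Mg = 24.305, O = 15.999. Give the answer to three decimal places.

0.877 Fe apfu

MgO: 19.97/40.304 = 0.49548 mol → 0.49548 mol Mg, 0.49548 mol O.
FeO: 27.32/71.844 = 0.38027 mol → 0.38027 mol Fe, 0.38027 mol O.
SiO2: 51.81/60.083 = 0.86231 mol → 0.86231 mol Si, 1.72462 mol O.
Total oxygen = 2.60037 mol. Normalization factor = 6/2.60037 = 2.30736.
Fe per 6 O = 0.38027 × 2.30736 = 0.877.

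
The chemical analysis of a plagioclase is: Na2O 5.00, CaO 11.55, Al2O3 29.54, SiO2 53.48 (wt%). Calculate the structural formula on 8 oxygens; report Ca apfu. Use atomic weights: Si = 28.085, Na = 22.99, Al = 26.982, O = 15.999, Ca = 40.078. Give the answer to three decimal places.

0.561 Ca apfu

5.00 wt% Na2O ÷ 61.979 g/mol = 0.08067 mol, giving 0.16134 Na and 0.08067 O.
11.55 wt% CaO ÷ 56.077 g/mol = 0.20597 mol, giving 0.20597 Ca and 0.20597 O.
29.54 wt% Al2O3 ÷ 101.961 g/mol = 0.28972 mol, giving 0.57944 Al and 0.86916 O.
53.48 wt% SiO2 ÷ 60.083 g/mol = 0.89010 mol, giving 0.89010 Si and 1.78020 O.
Oxygen sums to 2.93600; scaling by 8/2.93600 = 2.72480 puts the formula on 8 O.
Ca: 0.20597 × 2.72480 = 0.561 atoms per formula unit.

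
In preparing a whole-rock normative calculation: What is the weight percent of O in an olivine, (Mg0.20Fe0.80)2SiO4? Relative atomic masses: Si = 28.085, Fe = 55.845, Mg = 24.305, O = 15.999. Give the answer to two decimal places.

M((Mg0.20Fe0.80)2SiO4) = 191.155 g/mol.
O contributes 4 × 15.999 = 63.996 g per mole.
63.996/191.155 = 0.3348 → 33.48%.

33.48 wt%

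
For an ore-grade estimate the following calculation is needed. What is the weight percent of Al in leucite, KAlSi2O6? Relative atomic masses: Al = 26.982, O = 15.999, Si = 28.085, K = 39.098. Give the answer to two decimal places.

12.36 wt%

Formula mass = 1×39.098 + 1×26.982 + 2×28.085 + 6×15.999 = 218.244 g/mol, of which 26.982 g is Al.
So Al makes up 26.982/218.244 = 0.1236 of the mass, i.e. 12.36%.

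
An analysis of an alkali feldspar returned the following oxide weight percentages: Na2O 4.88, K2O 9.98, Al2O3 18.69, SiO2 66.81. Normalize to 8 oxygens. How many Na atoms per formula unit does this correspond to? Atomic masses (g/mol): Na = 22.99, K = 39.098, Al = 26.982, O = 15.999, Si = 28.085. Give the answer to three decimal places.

Na2O (M=61.979): mol = 0.07874; Na = 0.15748, O = 0.07874.
K2O (M=94.195): mol = 0.10595; K = 0.21190, O = 0.10595.
Al2O3 (M=101.961): mol = 0.18331; Al = 0.36662, O = 0.54993.
SiO2 (M=60.083): mol = 1.11196; Si = 1.11196, O = 2.22392.
ΣO = 2.95854; factor = 8/ΣO = 2.70404.
Na apfu = 0.15748 × 2.70404 = 0.426.

0.426 Na apfu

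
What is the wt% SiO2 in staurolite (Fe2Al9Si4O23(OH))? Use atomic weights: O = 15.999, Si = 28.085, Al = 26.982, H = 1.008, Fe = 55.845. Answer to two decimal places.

28.21 wt%

M(Fe2Al9Si4O23(OH)) = 851.852 g/mol; M(SiO2) = 60.083 g/mol.
Moles SiO2 per formula unit = 4 Si ÷ 1 = 4.0000.
SiO2 fraction = (4.0000 × 60.083) / 851.852 = 240.332/851.852 = 0.2821.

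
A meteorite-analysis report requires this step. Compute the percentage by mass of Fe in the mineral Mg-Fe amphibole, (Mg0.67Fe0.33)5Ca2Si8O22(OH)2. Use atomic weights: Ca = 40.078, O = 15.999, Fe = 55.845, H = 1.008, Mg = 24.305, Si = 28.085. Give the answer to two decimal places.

M((Mg0.67Fe0.33)5Ca2Si8O22(OH)2) = 864.394 g/mol.
Fe contributes 1.65 × 55.845 = 92.144 g per mole.
92.144/864.394 = 0.1066 → 10.66%.

10.66 weight percent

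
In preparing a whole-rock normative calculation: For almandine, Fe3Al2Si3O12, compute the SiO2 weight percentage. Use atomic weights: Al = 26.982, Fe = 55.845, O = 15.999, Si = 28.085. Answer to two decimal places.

Molar mass of Fe3Al2Si3O12 = 3·55.845 + 2·26.982 + 3·28.085 + 12·15.999 = 497.742 g/mol.
Each formula unit contains 3 Si, equivalent to 3/1 = 3.0000 mol SiO2.
M(SiO2) = 1×28.085 + 2×15.999 = 60.083 g/mol.
Mass of SiO2 per formula unit = 3.0000 × 60.083 = 180.249 g.
SiO2 wt% = 180.249 / 497.742 × 100 = 36.21%.

36.21 wt%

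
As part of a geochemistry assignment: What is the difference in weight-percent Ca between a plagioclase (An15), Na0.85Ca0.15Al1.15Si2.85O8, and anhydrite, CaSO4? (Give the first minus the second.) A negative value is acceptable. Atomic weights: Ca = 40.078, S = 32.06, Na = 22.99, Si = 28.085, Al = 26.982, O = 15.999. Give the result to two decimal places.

-27.17 percentage points

M(Na0.85Ca0.15Al1.15Si2.85O8) = 264.617 g/mol, so wt% Ca = 6.012/264.617 × 100 = 2.27%.
M(CaSO4) = 136.134 g/mol, so wt% Ca = 40.078/136.134 × 100 = 29.44%.
2.27 − 29.44 = -27.17 pp.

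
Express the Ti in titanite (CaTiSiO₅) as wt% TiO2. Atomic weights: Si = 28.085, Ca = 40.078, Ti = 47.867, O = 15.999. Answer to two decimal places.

40.74 wt%

M(CaTiSiO₅) = 196.025 g/mol; M(TiO2) = 79.865 g/mol.
Moles TiO2 per formula unit = 1 Ti ÷ 1 = 1.0000.
TiO2 fraction = (1.0000 × 79.865) / 196.025 = 79.865/196.025 = 0.4074.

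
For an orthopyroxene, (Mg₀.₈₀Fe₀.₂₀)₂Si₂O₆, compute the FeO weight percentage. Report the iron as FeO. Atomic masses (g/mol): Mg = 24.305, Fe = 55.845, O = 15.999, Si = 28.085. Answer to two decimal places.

13.47 wt%

Formula mass = 213.390 g/mol.
0.40 Fe → 0.4000 mol FeO per formula unit; M(FeO) = 71.844, so FeO mass = 28.738 g.
28.738/213.390 × 100 = 13.47 wt%.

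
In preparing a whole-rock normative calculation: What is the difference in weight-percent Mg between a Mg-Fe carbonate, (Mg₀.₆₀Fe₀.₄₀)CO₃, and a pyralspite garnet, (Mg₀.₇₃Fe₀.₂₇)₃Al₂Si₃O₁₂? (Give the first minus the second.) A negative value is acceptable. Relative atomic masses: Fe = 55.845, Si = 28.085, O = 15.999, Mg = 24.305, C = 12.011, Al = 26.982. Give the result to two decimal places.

2.63 percentage points

First mineral: 14.583 g Mg in 96.929 g formula = 15.05 wt% Mg.
Second mineral: 53.228 g Mg in 428.669 g formula = 12.42 wt% Mg.
15.05% − 12.42% gives a difference of 2.63 percentage points.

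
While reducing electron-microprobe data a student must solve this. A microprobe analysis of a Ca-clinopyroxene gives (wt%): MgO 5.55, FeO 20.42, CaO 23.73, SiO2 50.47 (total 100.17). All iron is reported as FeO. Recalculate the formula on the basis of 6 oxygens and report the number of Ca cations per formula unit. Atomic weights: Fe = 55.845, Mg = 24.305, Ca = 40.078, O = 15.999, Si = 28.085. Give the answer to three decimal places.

MgO (M=40.304): mol = 0.13770; Mg = 0.13770, O = 0.13770.
FeO (M=71.844): mol = 0.28423; Fe = 0.28423, O = 0.28423.
CaO (M=56.077): mol = 0.42317; Ca = 0.42317, O = 0.42317.
SiO2 (M=60.083): mol = 0.84000; Si = 0.84000, O = 1.68000.
ΣO = 2.52510; factor = 6/ΣO = 2.37614.
Ca apfu = 0.42317 × 2.37614 = 1.006.

1.006 Ca apfu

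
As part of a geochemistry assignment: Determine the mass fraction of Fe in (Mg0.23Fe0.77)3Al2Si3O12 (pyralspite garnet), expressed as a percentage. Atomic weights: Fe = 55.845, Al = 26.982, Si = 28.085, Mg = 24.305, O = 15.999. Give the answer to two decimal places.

27.10 mass %

M((Mg0.23Fe0.77)3Al2Si3O12) = 475.979 g/mol.
Fe contributes 2.31 × 55.845 = 129.002 g per mole.
129.002/475.979 = 0.2710 → 27.10%.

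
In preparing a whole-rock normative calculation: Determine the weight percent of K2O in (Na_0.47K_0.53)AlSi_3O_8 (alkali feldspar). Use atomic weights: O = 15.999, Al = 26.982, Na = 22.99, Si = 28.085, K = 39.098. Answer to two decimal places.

M((Na_0.47K_0.53)AlSi_3O_8) = 270.756 g/mol; M(K2O) = 94.195 g/mol.
Moles K2O per formula unit = 0.53 K ÷ 2 = 0.2650.
K2O fraction = (0.2650 × 94.195) / 270.756 = 24.962/270.756 = 0.0922.

9.22 wt%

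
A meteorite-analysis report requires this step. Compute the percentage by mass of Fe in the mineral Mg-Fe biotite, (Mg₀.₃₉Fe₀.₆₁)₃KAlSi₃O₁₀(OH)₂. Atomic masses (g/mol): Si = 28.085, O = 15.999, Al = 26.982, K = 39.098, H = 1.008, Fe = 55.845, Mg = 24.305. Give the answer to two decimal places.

21.52 wt%

Molar mass of (Mg₀.₃₉Fe₀.₆₁)₃KAlSi₃O₁₀(OH)₂: 1.17*24.305 + 1.83*55.845 + 1*39.098 + 1*26.982 + 3*28.085 + 12*15.999 + 2*1.008 = 474.972 g/mol.
Mass of Fe per formula unit: 1.83 × 55.845 = 102.196 g.
Weight fraction Fe = 102.196 / 474.972 = 0.2152.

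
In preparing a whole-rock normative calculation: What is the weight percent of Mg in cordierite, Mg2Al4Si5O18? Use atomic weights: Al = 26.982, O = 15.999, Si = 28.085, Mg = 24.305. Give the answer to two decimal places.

8.31 wt%

M(Mg2Al4Si5O18) = 584.945 g/mol.
Mg contributes 2 × 24.305 = 48.610 g per mole.
48.610/584.945 = 0.0831 → 8.31%.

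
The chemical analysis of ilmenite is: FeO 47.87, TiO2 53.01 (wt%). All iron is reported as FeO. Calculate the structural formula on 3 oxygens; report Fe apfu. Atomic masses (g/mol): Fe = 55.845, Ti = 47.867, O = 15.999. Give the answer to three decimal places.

1.003 Fe apfu

47.87 wt% FeO ÷ 71.844 g/mol = 0.66630 mol, giving 0.66630 Fe and 0.66630 O.
53.01 wt% TiO2 ÷ 79.865 g/mol = 0.66375 mol, giving 0.66375 Ti and 1.32750 O.
Oxygen sums to 1.99380; scaling by 3/1.99380 = 1.50466 puts the formula on 3 O.
Fe: 0.66630 × 1.50466 = 1.003 atoms per formula unit.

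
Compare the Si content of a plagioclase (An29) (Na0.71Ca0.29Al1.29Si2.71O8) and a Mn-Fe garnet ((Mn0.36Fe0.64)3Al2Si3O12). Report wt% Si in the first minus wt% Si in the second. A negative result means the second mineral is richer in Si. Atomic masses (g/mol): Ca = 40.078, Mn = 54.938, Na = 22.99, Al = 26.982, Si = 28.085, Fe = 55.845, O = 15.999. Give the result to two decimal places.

11.56 percentage points

Si in Na0.71Ca0.29Al1.29Si2.71O8: molar mass 266.855 g/mol; 2.71×28.085 = 76.110 g → 28.52 wt%.
Si in (Mn0.36Fe0.64)3Al2Si3O12: molar mass 496.762 g/mol; 3×28.085 = 84.255 g → 16.96 wt%.
Difference = 28.52 − 16.96 = 11.56 percentage points.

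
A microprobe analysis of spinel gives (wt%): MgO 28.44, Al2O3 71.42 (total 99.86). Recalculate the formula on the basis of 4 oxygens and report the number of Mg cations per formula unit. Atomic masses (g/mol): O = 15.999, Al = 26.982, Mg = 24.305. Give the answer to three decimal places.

1.006 Mg apfu

28.44 wt% MgO ÷ 40.304 g/mol = 0.70564 mol, giving 0.70564 Mg and 0.70564 O.
71.42 wt% Al2O3 ÷ 101.961 g/mol = 0.70046 mol, giving 1.40092 Al and 2.10138 O.
Oxygen sums to 2.80702; scaling by 4/2.80702 = 1.42500 puts the formula on 4 O.
Mg: 0.70564 × 1.42500 = 1.006 atoms per formula unit.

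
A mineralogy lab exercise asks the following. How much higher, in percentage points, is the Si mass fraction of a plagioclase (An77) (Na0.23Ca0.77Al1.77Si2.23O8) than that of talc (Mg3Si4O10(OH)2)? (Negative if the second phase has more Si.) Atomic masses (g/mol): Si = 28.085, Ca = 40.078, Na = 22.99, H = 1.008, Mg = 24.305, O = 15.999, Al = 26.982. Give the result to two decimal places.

-6.81 percentage points

First mineral: 62.630 g Si in 274.527 g formula = 22.81 wt% Si.
Second mineral: 112.340 g Si in 379.259 g formula = 29.62 wt% Si.
22.81% − 29.62% gives a difference of -6.81 percentage points.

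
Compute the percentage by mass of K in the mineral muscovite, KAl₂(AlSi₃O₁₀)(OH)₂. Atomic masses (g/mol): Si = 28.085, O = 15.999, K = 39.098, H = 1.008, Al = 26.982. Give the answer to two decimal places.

Molar mass of KAl₂(AlSi₃O₁₀)(OH)₂: 1*39.098 + 3*26.982 + 3*28.085 + 12*15.999 + 2*1.008 = 398.303 g/mol.
Mass of K per formula unit: 1 × 39.098 = 39.098 g.
Weight fraction K = 39.098 / 398.303 = 0.0982.

9.82 wt%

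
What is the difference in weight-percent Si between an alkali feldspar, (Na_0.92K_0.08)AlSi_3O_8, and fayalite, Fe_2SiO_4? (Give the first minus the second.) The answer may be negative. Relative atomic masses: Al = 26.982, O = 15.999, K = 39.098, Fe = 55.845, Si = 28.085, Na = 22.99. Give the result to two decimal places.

18.19 percentage points

M((Na_0.92K_0.08)AlSi_3O_8) = 263.508 g/mol, so wt% Si = 84.255/263.508 × 100 = 31.97%.
M(Fe_2SiO_4) = 203.771 g/mol, so wt% Si = 28.085/203.771 × 100 = 13.78%.
31.97 − 13.78 = 18.19 pp.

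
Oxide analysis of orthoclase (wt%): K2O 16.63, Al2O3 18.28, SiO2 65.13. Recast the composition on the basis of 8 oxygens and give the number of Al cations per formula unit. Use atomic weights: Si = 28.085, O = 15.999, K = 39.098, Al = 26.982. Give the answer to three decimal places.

K2O (M=94.195): mol = 0.17655; K = 0.35310, O = 0.17655.
Al2O3 (M=101.961): mol = 0.17928; Al = 0.35856, O = 0.53784.
SiO2 (M=60.083): mol = 1.08400; Si = 1.08400, O = 2.16800.
ΣO = 2.88239; factor = 8/ΣO = 2.77547.
Al apfu = 0.35856 × 2.77547 = 0.995.

0.995 Al apfu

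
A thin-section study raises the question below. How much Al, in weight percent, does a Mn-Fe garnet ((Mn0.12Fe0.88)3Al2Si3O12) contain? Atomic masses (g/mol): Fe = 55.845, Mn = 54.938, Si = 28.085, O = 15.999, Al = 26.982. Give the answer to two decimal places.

10.85 weight percent

M((Mn0.12Fe0.88)3Al2Si3O12) = 497.415 g/mol.
Al contributes 2 × 26.982 = 53.964 g per mole.
53.964/497.415 = 0.1085 → 10.85%.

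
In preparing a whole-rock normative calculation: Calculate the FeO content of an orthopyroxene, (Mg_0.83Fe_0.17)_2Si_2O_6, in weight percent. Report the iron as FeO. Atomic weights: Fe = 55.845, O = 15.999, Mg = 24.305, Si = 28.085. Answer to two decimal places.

Formula mass = 211.498 g/mol.
0.34 Fe → 0.3400 mol FeO per formula unit; M(FeO) = 71.844, so FeO mass = 24.427 g.
24.427/211.498 × 100 = 11.55 wt%.

11.55 wt%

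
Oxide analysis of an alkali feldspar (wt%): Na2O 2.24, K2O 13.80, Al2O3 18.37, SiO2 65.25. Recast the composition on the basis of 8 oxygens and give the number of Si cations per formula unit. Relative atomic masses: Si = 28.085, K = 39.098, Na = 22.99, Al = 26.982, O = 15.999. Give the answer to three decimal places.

3.001 Si apfu

Na2O (M=61.979): mol = 0.03614; Na = 0.07228, O = 0.03614.
K2O (M=94.195): mol = 0.14650; K = 0.29300, O = 0.14650.
Al2O3 (M=101.961): mol = 0.18017; Al = 0.36034, O = 0.54051.
SiO2 (M=60.083): mol = 1.08600; Si = 1.08600, O = 2.17200.
ΣO = 2.89515; factor = 8/ΣO = 2.76324.
Si apfu = 1.08600 × 2.76324 = 3.001.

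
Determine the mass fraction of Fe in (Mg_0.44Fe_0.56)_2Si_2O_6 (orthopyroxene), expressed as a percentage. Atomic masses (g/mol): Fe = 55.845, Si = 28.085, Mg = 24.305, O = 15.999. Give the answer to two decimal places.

M((Mg_0.44Fe_0.56)_2Si_2O_6) = 236.099 g/mol.
Fe contributes 1.12 × 55.845 = 62.546 g per mole.
62.546/236.099 = 0.2649 → 26.49%.

26.49 weight percent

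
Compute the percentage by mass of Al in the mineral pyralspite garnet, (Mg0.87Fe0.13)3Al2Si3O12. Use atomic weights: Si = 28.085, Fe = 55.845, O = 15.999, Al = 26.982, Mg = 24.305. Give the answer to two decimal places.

12.99 mass %

Molar mass of (Mg0.87Fe0.13)3Al2Si3O12: 2.61×24.305 + 0.39×55.845 + 2×26.982 + 3×28.085 + 12×15.999 = 415.423 g/mol.
Mass of Al per formula unit: 2 × 26.982 = 53.964 g.
Weight fraction Al = 53.964 / 415.423 = 0.1299.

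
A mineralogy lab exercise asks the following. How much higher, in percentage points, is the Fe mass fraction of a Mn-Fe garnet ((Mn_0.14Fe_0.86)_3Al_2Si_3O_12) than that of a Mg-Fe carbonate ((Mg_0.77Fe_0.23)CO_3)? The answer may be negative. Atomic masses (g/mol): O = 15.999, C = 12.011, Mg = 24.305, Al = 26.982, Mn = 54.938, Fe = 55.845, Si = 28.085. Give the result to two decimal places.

14.94 percentage points

First mineral: 144.080 g Fe in 497.361 g formula = 28.97 wt% Fe.
Second mineral: 12.844 g Fe in 91.567 g formula = 14.03 wt% Fe.
28.97% − 14.03% gives a difference of 14.94 percentage points.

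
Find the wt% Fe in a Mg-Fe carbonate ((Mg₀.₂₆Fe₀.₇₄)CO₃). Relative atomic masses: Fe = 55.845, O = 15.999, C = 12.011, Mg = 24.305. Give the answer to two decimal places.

M((Mg₀.₂₆Fe₀.₇₄)CO₃) = 107.653 g/mol.
Fe contributes 0.74 × 55.845 = 41.325 g per mole.
41.325/107.653 = 0.3839 → 38.39%.

38.39 wt%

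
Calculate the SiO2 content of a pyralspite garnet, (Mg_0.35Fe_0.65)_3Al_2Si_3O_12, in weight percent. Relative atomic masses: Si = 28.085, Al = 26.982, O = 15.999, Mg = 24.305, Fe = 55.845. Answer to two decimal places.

Molar mass of (Mg_0.35Fe_0.65)_3Al_2Si_3O_12 = 1.05×24.305 + 1.95×55.845 + 2×26.982 + 3×28.085 + 12×15.999 = 464.625 g/mol.
Each formula unit contains 3 Si, equivalent to 3/1 = 3.0000 mol SiO2.
M(SiO2) = 1×28.085 + 2×15.999 = 60.083 g/mol.
Mass of SiO2 per formula unit = 3.0000 × 60.083 = 180.249 g.
SiO2 wt% = 180.249 / 464.625 × 100 = 38.79%.

38.79 wt%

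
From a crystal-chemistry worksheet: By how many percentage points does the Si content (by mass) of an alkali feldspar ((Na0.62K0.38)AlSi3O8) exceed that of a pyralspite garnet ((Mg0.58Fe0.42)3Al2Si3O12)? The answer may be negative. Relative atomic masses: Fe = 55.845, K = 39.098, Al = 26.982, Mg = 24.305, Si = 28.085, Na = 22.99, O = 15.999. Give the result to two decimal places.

12.37 percentage points

Si in (Na0.62K0.38)AlSi3O8: molar mass 268.340 g/mol; 3×28.085 = 84.255 g → 31.40 wt%.
Si in (Mg0.58Fe0.42)3Al2Si3O12: molar mass 442.862 g/mol; 3×28.085 = 84.255 g → 19.03 wt%.
Difference = 31.40 − 19.03 = 12.37 percentage points.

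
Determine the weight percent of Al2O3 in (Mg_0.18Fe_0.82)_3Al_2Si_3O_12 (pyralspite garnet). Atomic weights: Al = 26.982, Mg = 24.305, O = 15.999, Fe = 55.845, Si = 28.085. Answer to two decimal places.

Formula mass = 480.710 g/mol.
2 Al → 1.0000 mol Al2O3 per formula unit; M(Al2O3) = 101.961, so Al2O3 mass = 101.961 g.
101.961/480.710 × 100 = 21.21 wt%.

21.21 wt%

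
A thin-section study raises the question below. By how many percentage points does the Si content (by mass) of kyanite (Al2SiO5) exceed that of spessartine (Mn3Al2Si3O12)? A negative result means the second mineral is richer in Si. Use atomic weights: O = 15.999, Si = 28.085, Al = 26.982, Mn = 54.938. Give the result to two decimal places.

0.31 percentage points

Si in Al2SiO5: molar mass 162.044 g/mol; 1×28.085 = 28.085 g → 17.33 wt%.
Si in Mn3Al2Si3O12: molar mass 495.021 g/mol; 3×28.085 = 84.255 g → 17.02 wt%.
Difference = 17.33 − 17.02 = 0.31 percentage points.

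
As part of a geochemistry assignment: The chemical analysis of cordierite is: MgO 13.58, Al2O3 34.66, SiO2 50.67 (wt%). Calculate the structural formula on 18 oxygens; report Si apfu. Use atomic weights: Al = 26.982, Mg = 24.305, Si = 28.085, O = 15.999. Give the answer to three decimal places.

4.988 Si apfu

MgO (M=40.304): mol = 0.33694; Mg = 0.33694, O = 0.33694.
Al2O3 (M=101.961): mol = 0.33993; Al = 0.67986, O = 1.01979.
SiO2 (M=60.083): mol = 0.84333; Si = 0.84333, O = 1.68666.
ΣO = 3.04339; factor = 18/ΣO = 5.91446.
Si apfu = 0.84333 × 5.91446 = 4.988.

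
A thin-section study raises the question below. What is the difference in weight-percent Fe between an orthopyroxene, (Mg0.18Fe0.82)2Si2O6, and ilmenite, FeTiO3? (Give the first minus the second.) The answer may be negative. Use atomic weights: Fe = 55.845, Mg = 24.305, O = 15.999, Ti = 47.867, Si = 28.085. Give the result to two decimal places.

Fe in (Mg0.18Fe0.82)2Si2O6: molar mass 252.500 g/mol; 1.64×55.845 = 91.586 g → 36.27 wt%.
Fe in FeTiO3: molar mass 151.709 g/mol; 1×55.845 = 55.845 g → 36.81 wt%.
Difference = 36.27 − 36.81 = -0.54 percentage points.

-0.54 percentage points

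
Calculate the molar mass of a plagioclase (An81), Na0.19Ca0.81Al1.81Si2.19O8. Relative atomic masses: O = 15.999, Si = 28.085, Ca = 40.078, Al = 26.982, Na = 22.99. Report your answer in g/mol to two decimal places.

The formula mass is the sum 0.19×22.99 + 0.81×40.078 + 1.81×26.982 + 2.19×28.085 + 8×15.999.

275.17 g/mol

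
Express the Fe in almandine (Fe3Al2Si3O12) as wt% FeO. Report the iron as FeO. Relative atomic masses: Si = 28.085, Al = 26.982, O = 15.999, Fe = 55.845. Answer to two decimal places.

43.30 wt%

M(Fe3Al2Si3O12) = 497.742 g/mol; M(FeO) = 71.844 g/mol.
Moles FeO per formula unit = 3 Fe ÷ 1 = 3.0000.
FeO fraction = (3.0000 × 71.844) / 497.742 = 215.532/497.742 = 0.4330.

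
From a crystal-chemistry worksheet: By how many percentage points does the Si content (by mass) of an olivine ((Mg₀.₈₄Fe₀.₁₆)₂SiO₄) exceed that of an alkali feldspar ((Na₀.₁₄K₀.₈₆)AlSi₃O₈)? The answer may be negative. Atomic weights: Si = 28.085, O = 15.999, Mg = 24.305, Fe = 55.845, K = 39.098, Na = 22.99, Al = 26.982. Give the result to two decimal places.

-11.89 percentage points

M((Mg₀.₈₄Fe₀.₁₆)₂SiO₄) = 150.784 g/mol, so wt% Si = 28.085/150.784 × 100 = 18.63%.
M((Na₀.₁₄K₀.₈₆)AlSi₃O₈) = 276.072 g/mol, so wt% Si = 84.255/276.072 × 100 = 30.52%.
18.63 − 30.52 = -11.89 pp.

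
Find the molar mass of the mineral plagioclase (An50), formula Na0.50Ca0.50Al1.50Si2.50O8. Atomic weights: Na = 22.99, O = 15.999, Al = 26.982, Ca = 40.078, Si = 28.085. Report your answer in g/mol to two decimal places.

Na: 0.50 × 22.99 = 11.4950
Ca: 0.50 × 40.078 = 20.0390
Al: 1.50 × 26.982 = 40.4730
Si: 2.50 × 28.085 = 70.2125
O: 8 × 15.999 = 127.9920
Summing the contributions gives the formula mass.

270.21 g/mol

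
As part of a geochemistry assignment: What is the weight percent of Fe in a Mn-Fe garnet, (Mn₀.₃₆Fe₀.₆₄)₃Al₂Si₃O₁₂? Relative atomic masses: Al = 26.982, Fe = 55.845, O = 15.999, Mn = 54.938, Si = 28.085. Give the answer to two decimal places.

21.58 mass %

Formula mass = 1.08*54.938 + 1.92*55.845 + 2*26.982 + 3*28.085 + 12*15.999 = 496.762 g/mol, of which 107.222 g is Fe.
So Fe makes up 107.222/496.762 = 0.2158 of the mass, i.e. 21.58%.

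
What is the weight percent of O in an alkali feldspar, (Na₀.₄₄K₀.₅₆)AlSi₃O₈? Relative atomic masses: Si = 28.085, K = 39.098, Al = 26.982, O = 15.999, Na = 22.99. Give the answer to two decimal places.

M((Na₀.₄₄K₀.₅₆)AlSi₃O₈) = 271.239 g/mol.
O contributes 8 × 15.999 = 127.992 g per mole.
127.992/271.239 = 0.4719 → 47.19%.

47.19 wt%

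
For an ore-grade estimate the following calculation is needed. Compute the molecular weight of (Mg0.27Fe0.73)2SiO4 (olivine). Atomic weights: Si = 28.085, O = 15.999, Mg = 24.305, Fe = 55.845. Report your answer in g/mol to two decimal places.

Mg: 0.54 × 24.305 = 13.1247
Fe: 1.46 × 55.845 = 81.5337
Si: 1 × 28.085 = 28.0850
O: 4 × 15.999 = 63.9960
Summing the contributions gives the formula mass.

186.74 g/mol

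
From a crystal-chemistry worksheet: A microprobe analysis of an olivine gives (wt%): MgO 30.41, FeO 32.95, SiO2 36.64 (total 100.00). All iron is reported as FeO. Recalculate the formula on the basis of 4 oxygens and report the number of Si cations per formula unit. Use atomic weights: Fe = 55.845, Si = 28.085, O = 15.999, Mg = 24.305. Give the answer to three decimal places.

1.003 Si apfu

30.41 wt% MgO ÷ 40.304 g/mol = 0.75452 mol, giving 0.75452 Mg and 0.75452 O.
32.95 wt% FeO ÷ 71.844 g/mol = 0.45863 mol, giving 0.45863 Fe and 0.45863 O.
36.64 wt% SiO2 ÷ 60.083 g/mol = 0.60982 mol, giving 0.60982 Si and 1.21964 O.
Oxygen sums to 2.43279; scaling by 4/2.43279 = 1.64420 puts the formula on 4 O.
Si: 0.60982 × 1.64420 = 1.003 atoms per formula unit.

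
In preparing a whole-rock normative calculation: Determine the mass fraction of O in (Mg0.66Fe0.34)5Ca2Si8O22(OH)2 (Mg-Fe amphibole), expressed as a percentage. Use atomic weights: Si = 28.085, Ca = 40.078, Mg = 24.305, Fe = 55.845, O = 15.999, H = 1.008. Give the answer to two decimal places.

M((Mg0.66Fe0.34)5Ca2Si8O22(OH)2) = 865.971 g/mol.
O contributes 24 × 15.999 = 383.976 g per mole.
383.976/865.971 = 0.4434 → 44.34%.

44.34 weight percent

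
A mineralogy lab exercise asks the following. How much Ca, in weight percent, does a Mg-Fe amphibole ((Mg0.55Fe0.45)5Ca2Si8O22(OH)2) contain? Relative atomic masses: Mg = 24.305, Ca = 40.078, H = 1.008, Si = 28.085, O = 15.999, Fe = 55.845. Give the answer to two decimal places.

9.07 weight percent

Formula mass = 2.75·24.305 + 2.25·55.845 + 2·40.078 + 8·28.085 + 24·15.999 + 2·1.008 = 883.318 g/mol, of which 80.156 g is Ca.
So Ca makes up 80.156/883.318 = 0.0907 of the mass, i.e. 9.07%.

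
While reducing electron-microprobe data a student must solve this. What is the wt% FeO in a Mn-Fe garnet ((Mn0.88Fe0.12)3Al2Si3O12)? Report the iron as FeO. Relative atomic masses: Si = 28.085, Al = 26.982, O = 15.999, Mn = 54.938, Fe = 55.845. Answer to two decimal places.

5.22 wt%

Molar mass of (Mn0.88Fe0.12)3Al2Si3O12 = 2.64·54.938 + 0.36·55.845 + 2·26.982 + 3·28.085 + 12·15.999 = 495.348 g/mol.
Each formula unit contains 0.36 Fe, equivalent to 0.36/1 = 0.3600 mol FeO.
M(FeO) = 1×55.845 + 1×15.999 = 71.844 g/mol.
Mass of FeO per formula unit = 0.3600 × 71.844 = 25.864 g.
FeO wt% = 25.864 / 495.348 × 100 = 5.22%.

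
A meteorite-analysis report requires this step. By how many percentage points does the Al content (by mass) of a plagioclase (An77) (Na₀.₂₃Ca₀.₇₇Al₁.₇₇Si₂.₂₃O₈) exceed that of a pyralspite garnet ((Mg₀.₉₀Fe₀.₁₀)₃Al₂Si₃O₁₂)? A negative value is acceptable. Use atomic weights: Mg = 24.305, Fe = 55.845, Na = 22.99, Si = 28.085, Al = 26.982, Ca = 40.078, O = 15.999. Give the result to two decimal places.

4.32 percentage points

M(Na₀.₂₃Ca₀.₇₇Al₁.₇₇Si₂.₂₃O₈) = 274.527 g/mol, so wt% Al = 47.758/274.527 × 100 = 17.40%.
M((Mg₀.₉₀Fe₀.₁₀)₃Al₂Si₃O₁₂) = 412.584 g/mol, so wt% Al = 53.964/412.584 × 100 = 13.08%.
17.40 − 13.08 = 4.32 pp.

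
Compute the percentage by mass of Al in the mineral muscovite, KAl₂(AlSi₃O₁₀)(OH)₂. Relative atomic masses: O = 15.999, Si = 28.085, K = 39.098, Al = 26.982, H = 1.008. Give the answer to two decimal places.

20.32 mass %

Formula mass = 1*39.098 + 3*26.982 + 3*28.085 + 12*15.999 + 2*1.008 = 398.303 g/mol, of which 80.946 g is Al.
So Al makes up 80.946/398.303 = 0.2032 of the mass, i.e. 20.32%.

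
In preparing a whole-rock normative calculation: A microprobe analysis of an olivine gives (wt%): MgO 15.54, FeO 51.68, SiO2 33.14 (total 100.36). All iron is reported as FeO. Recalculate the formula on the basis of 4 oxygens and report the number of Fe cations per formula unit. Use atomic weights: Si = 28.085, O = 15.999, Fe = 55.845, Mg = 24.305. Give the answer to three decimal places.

1.303 Fe apfu

MgO (M=40.304): mol = 0.38557; Mg = 0.38557, O = 0.38557.
FeO (M=71.844): mol = 0.71934; Fe = 0.71934, O = 0.71934.
SiO2 (M=60.083): mol = 0.55157; Si = 0.55157, O = 1.10314.
ΣO = 2.20805; factor = 4/ΣO = 1.81155.
Fe apfu = 0.71934 × 1.81155 = 1.303.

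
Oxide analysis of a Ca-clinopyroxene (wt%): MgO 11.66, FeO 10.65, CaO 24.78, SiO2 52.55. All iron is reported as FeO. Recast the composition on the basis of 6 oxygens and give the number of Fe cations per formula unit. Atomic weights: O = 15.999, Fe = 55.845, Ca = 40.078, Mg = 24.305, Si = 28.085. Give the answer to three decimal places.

0.338 Fe apfu

11.66 wt% MgO ÷ 40.304 g/mol = 0.28930 mol, giving 0.28930 Mg and 0.28930 O.
10.65 wt% FeO ÷ 71.844 g/mol = 0.14824 mol, giving 0.14824 Fe and 0.14824 O.
24.78 wt% CaO ÷ 56.077 g/mol = 0.44189 mol, giving 0.44189 Ca and 0.44189 O.
52.55 wt% SiO2 ÷ 60.083 g/mol = 0.87462 mol, giving 0.87462 Si and 1.74924 O.
Oxygen sums to 2.62867; scaling by 6/2.62867 = 2.28252 puts the formula on 6 O.
Fe: 0.14824 × 2.28252 = 0.338 atoms per formula unit.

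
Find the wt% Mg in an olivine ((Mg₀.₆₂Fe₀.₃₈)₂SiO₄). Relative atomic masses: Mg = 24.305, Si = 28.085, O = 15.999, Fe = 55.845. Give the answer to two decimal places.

18.30 weight percent

M((Mg₀.₆₂Fe₀.₃₈)₂SiO₄) = 164.661 g/mol.
Mg contributes 1.24 × 24.305 = 30.138 g per mole.
30.138/164.661 = 0.1830 → 18.30%.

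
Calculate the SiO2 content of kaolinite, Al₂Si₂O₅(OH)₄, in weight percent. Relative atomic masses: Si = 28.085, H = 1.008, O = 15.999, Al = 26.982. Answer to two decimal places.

46.55 wt%

Molar mass of Al₂Si₂O₅(OH)₄ = 2·26.982 + 2·28.085 + 9·15.999 + 4·1.008 = 258.157 g/mol.
Each formula unit contains 2 Si, equivalent to 2/1 = 2.0000 mol SiO2.
M(SiO2) = 1×28.085 + 2×15.999 = 60.083 g/mol.
Mass of SiO2 per formula unit = 2.0000 × 60.083 = 120.166 g.
SiO2 wt% = 120.166 / 258.157 × 100 = 46.55%.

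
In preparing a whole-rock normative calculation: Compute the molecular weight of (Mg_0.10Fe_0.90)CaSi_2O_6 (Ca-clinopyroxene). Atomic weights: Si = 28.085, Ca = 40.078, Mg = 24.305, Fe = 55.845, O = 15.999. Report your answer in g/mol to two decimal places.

The formula mass is the sum 0.10·24.305 + 0.90·55.845 + 1·40.078 + 2·28.085 + 6·15.999.

244.93 g/mol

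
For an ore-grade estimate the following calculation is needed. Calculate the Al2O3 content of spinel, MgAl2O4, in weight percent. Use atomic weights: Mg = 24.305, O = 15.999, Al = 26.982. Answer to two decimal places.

71.67 wt%

M(MgAl2O4) = 142.265 g/mol; M(Al2O3) = 101.961 g/mol.
Moles Al2O3 per formula unit = 2 Al ÷ 2 = 1.0000.
Al2O3 fraction = (1.0000 × 101.961) / 142.265 = 101.961/142.265 = 0.7167.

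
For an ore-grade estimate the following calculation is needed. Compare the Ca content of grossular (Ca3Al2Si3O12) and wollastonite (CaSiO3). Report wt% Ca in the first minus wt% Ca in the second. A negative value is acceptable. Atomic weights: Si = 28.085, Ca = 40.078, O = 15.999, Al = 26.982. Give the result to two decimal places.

M(Ca3Al2Si3O12) = 450.441 g/mol, so wt% Ca = 120.234/450.441 × 100 = 26.69%.
M(CaSiO3) = 116.160 g/mol, so wt% Ca = 40.078/116.160 × 100 = 34.50%.
26.69 − 34.50 = -7.81 pp.

-7.81 percentage points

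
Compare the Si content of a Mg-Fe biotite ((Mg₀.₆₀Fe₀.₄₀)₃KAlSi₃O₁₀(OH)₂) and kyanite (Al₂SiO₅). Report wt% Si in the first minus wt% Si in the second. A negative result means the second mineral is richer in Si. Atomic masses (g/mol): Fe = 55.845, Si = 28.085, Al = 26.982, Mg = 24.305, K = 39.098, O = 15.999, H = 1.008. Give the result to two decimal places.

1.18 percentage points

Si in (Mg₀.₆₀Fe₀.₄₀)₃KAlSi₃O₁₀(OH)₂: molar mass 455.102 g/mol; 3×28.085 = 84.255 g → 18.51 wt%.
Si in Al₂SiO₅: molar mass 162.044 g/mol; 1×28.085 = 28.085 g → 17.33 wt%.
Difference = 18.51 − 17.33 = 1.18 percentage points.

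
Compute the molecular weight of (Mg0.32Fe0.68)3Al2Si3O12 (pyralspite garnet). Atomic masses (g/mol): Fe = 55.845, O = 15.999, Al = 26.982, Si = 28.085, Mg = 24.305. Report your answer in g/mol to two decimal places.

Mg: 0.96 × 24.305 = 23.3328
Fe: 2.04 × 55.845 = 113.9238
Al: 2 × 26.982 = 53.9640
Si: 3 × 28.085 = 84.2550
O: 12 × 15.999 = 191.9880
Summing the contributions gives the formula mass.

467.46 g/mol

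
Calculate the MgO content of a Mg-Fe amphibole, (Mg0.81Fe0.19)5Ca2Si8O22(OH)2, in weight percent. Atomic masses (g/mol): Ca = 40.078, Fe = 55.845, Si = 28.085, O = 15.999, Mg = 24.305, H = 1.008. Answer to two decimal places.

Formula mass = 842.316 g/mol.
4.05 Mg → 4.0500 mol MgO per formula unit; M(MgO) = 40.304, so MgO mass = 163.231 g.
163.231/842.316 × 100 = 19.38 wt%.

19.38 wt%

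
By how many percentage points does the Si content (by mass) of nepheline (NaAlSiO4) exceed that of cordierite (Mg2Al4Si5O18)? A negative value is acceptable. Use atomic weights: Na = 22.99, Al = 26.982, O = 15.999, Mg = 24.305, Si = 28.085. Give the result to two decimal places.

-4.24 percentage points

First mineral: 28.085 g Si in 142.053 g formula = 19.77 wt% Si.
Second mineral: 140.425 g Si in 584.945 g formula = 24.01 wt% Si.
19.77% − 24.01% gives a difference of -4.24 percentage points.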